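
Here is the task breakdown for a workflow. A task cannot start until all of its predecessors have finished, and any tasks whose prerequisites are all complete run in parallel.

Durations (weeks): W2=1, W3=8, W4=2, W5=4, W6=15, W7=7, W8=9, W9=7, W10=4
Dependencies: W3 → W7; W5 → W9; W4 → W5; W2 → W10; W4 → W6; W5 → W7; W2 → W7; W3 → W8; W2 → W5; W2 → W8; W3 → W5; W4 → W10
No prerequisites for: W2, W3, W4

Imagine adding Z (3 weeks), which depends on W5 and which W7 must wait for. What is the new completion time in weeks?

22

Originally the workflow takes 19 weeks.
With Z inserted, W7 now waits for max(W3, W5, W2, Z).
New critical path: W3→W5→Z→W7 = 8+4+3+7 = 22 ⇒ 22 weeks.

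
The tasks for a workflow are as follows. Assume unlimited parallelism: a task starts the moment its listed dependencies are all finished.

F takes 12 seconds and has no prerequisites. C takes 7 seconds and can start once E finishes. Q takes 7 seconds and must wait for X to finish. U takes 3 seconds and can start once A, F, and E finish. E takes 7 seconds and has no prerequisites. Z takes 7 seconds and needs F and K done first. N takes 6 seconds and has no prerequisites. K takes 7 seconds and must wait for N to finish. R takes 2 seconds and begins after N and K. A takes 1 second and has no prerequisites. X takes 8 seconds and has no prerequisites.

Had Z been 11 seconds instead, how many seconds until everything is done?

24

Critical path before the change: N→K→Z = 6+7+7 = 20 giving 20 seconds.
Z lies on that path, so at 11 seconds the path becomes 24 seconds.
That remains the longest chain; total 24 seconds.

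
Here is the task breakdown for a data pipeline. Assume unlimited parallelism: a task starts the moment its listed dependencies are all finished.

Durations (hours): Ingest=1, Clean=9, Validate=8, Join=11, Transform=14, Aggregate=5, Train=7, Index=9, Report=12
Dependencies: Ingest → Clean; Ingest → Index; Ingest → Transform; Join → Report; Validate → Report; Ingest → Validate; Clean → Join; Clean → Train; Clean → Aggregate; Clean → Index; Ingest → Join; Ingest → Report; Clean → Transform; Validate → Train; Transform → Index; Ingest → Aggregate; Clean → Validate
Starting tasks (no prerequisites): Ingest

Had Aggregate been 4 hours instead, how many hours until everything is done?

33

Actual critical path: Ingest→Clean→Join→Report = 1+9+11+12 = 33 ⇒ 33 hours.
Aggregate is off the critical path — its longest chain is 15 hours, giving 18 of slack.
The critical path is still Ingest→Clean→Join→Report; finish is now 33 hours.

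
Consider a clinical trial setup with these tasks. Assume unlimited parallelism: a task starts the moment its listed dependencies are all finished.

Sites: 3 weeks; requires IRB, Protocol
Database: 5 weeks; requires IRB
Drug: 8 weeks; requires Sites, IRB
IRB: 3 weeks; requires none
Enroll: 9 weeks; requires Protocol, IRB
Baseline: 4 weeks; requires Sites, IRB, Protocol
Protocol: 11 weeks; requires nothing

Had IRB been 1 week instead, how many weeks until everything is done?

Critical path before the change: Protocol→Sites→Drug = 11+3+8 = 22 giving 22 weeks.
The longest path through IRB is only 14 weeks, so IRB has float 8.
That remains the longest chain; total 22 weeks.

22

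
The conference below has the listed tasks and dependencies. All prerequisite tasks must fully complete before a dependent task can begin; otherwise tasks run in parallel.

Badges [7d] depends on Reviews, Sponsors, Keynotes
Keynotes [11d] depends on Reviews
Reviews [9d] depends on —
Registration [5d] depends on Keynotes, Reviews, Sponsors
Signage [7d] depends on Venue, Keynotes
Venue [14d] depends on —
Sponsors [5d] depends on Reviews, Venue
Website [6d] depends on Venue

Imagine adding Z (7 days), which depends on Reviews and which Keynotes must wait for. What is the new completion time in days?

34

Originally the project takes 27 days.
With Z inserted, Keynotes now waits for max(Reviews, Z).
New critical path: Reviews→Z→Keynotes→Badges = 9+7+11+7 = 34 ⇒ 34 days.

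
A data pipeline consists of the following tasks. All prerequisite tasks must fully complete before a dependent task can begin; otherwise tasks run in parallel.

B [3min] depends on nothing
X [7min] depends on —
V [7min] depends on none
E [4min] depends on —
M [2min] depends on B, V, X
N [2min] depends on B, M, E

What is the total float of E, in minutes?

The longest chain is X→M→N = 7+2+2 = 11; overall finish 11 minutes.
The longest chain containing E totals 6 minutes.
So E can slip 9 − 4 = 5 minutes.

5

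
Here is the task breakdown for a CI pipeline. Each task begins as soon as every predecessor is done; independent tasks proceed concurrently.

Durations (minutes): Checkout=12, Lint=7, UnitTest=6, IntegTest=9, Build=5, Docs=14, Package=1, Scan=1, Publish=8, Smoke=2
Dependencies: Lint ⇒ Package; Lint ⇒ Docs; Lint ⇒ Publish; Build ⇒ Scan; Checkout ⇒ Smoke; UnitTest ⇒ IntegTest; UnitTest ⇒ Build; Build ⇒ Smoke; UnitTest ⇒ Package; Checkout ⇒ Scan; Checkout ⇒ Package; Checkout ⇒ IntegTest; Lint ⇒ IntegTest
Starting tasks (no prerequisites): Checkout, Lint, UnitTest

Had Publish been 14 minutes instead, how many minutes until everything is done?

21

Critical path before the change: Checkout→IntegTest = 12+9 = 21 giving 21 minutes.
The longest path through Publish is only 15 minutes, so Publish has float 6.
No other chain overtakes it, so the finish is 21 minutes.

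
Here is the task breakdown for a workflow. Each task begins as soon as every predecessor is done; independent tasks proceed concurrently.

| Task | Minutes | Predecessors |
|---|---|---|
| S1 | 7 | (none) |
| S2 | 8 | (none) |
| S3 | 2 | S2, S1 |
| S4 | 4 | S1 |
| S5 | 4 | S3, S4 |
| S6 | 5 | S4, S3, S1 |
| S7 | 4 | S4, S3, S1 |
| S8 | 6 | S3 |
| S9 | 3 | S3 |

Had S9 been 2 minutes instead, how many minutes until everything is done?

Actual critical path: S1→S4→S6 = 7+4+5 = 16 ⇒ 16 minutes.
The longest path through S9 is only 13 minutes, so S9 has float 3.
No other chain overtakes it, so the finish is 16 minutes.

16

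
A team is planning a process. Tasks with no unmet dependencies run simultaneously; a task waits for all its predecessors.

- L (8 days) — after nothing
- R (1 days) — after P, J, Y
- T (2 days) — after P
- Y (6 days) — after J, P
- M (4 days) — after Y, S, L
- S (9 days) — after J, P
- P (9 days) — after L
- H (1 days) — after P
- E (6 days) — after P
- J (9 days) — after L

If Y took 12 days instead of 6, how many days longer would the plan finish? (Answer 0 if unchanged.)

Actual critical path: L→J→S→M = 8+9+9+4 = 30 ⇒ 30 days.
Y has 3 days of float (longest path through it is 27).
The binding chain switches to L→J→Y→M = 8+9+12+4 = 33; finish 33 days.
Change in finish: 33 − 30 = +3 days.

3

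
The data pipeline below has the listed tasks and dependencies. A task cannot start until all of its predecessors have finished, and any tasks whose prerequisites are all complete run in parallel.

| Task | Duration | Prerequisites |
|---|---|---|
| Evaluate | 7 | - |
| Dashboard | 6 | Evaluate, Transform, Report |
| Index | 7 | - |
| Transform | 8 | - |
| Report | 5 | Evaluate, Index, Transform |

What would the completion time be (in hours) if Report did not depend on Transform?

18

Original critical path: Transform→Report→Dashboard = 8+5+6 = 19 ⇒ 19 hours.
Without Transform→Report, Report's earliest start moves from 8 to 7.
After: Evaluate→Report→Dashboard = 7+5+6 = 18 → 18 hours.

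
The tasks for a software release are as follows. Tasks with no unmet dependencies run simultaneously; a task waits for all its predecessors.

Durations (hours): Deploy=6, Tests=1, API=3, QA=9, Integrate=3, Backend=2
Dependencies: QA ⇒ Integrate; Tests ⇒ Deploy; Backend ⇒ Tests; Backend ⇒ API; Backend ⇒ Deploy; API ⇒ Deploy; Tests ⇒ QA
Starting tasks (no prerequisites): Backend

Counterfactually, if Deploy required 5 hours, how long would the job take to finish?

15

Critical path before the change: Backend→Tests→QA→Integrate = 2+1+9+3 = 15 giving 15 hours.
Deploy is off the critical path — its longest chain is 11 hours, giving 4 of slack.
That remains the longest chain; total 15 hours.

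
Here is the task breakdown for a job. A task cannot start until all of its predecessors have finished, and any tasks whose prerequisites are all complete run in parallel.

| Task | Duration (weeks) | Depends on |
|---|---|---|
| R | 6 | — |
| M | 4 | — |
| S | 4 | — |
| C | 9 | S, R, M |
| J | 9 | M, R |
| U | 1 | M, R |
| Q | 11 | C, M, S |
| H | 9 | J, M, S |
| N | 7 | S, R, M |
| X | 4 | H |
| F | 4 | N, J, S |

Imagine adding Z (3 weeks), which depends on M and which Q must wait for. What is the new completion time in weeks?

28

Originally the project takes 28 weeks.
With Z inserted, Q now waits for max(C, M, S, Z).
New critical path: R→J→H→X = 6+9+9+4 = 28 ⇒ 28 weeks.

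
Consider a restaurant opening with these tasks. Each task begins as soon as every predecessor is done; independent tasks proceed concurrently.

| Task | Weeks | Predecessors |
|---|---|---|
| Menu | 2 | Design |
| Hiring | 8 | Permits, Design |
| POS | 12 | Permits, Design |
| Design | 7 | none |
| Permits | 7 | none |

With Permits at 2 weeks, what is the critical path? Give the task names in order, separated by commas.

Actual critical path: Permits→POS = 7+12 = 19 ⇒ 19 weeks.
Permits lies on that path, so at 2 weeks the path becomes 14 weeks.
The binding chain switches to Design→POS = 7+12 = 19; finish 19 weeks.

Design, POS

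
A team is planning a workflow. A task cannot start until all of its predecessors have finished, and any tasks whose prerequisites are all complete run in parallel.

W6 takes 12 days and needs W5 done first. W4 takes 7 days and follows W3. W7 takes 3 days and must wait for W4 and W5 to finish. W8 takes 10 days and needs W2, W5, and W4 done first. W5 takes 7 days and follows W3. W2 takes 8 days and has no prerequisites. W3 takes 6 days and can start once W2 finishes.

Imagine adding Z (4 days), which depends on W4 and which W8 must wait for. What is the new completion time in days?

Originally the workflow takes 33 days.
With Z inserted, W8 now waits for max(W2, W5, W4, Z).
New critical path: W2→W3→W4→Z→W8 = 8+6+7+4+10 = 35 ⇒ 35 days.

35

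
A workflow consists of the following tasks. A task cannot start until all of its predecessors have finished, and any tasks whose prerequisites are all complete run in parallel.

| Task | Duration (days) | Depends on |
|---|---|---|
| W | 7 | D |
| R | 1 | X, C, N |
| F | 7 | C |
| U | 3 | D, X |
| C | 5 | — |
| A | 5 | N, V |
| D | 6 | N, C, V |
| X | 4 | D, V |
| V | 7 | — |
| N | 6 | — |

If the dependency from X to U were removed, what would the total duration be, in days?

With the dependency in place, V→D→X→U = 7+6+4+3 = 20 sets the finish at 20 days.
Without X→U, U's earliest start moves from 17 to 13.
After: V→D→W = 7+6+7 = 20 → 20 days.

20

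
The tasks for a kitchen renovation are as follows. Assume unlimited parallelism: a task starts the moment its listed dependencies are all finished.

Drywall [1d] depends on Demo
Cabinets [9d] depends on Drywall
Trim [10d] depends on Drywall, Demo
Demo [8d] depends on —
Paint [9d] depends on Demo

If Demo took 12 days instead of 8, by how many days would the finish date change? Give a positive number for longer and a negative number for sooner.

As given, the longest chain is Demo→Drywall→Trim = 8+1+10 = 19, so the finish is 19 days.
Demo is on the critical path; changing it to 12 makes that path 23 days.
The critical path is still Demo→Drywall→Trim; finish is now 23 days.
Change in finish: 23 − 19 = +4 days.

4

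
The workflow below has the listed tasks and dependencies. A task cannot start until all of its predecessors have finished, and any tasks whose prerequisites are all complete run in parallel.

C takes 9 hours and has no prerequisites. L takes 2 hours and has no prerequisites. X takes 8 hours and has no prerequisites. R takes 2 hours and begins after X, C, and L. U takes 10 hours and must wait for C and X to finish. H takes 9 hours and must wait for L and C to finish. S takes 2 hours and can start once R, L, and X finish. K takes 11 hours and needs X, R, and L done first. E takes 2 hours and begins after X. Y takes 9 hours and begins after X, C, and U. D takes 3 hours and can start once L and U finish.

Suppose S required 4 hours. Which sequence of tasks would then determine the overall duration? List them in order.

As given, the longest chain is C→U→Y = 9+10+9 = 28, so the finish is 28 hours.
The longest path through S is only 13 hours, so S has float 15.
No other chain overtakes it, so the finish is 28 hours.

C, U, Y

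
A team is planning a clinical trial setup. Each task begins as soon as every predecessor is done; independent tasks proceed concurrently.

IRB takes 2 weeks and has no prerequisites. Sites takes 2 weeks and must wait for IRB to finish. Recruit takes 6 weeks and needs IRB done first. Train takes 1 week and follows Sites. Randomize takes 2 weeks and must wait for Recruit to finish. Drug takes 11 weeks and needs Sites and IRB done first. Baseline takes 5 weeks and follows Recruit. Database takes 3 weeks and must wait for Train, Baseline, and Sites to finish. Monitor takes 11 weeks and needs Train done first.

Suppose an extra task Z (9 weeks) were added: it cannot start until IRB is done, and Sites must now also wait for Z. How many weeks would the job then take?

Originally the job takes 16 weeks.
With Z inserted, Sites now waits for max(IRB, Z).
New critical path: IRB→Z→Sites→Train→Monitor = 2+9+2+1+11 = 25 ⇒ 25 weeks.

25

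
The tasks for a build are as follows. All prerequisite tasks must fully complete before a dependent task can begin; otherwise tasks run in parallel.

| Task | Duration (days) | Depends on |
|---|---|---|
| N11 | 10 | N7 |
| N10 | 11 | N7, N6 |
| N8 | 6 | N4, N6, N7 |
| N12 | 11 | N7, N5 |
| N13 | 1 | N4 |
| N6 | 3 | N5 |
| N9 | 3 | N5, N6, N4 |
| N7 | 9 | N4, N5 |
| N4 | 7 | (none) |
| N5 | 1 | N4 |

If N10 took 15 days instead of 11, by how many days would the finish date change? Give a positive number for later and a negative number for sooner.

Baseline: N4→N5→N7→N10 = 7+1+9+11 = 28 → 28 days.
N10 lies on that path, so at 15 days the path becomes 32 days.
The critical path is still N4→N5→N7→N10; finish is now 32 days.
Change in finish: 32 − 28 = +4 days.

4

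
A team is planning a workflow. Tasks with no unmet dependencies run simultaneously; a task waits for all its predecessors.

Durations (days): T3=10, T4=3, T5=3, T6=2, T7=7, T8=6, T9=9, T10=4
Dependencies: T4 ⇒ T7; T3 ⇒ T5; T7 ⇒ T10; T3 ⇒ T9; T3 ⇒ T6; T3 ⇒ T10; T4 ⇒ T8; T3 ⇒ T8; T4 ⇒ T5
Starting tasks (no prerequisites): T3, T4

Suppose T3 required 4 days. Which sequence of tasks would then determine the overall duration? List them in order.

T4, T7, T10

Baseline: T3→T9 = 10+9 = 19 → 19 days.
T3 is on the critical path; changing it to 4 makes that path 13 days.
The binding chain switches to T4→T7→T10 = 3+7+4 = 14; finish 14 days.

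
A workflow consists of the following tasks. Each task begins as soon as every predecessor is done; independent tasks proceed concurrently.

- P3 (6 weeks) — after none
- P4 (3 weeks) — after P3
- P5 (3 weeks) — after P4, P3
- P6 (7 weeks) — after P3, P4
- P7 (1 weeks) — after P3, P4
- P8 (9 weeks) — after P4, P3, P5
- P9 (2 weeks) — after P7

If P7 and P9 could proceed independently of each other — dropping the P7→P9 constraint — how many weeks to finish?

21

Original critical path: P3→P4→P5→P8 = 6+3+3+9 = 21 ⇒ 21 weeks.
Without P7→P9, P9's earliest start moves from 10 to 0.
The longest chain is now P3→P4→P5→P8 = 6+3+3+9 = 21, so the project takes 21 weeks.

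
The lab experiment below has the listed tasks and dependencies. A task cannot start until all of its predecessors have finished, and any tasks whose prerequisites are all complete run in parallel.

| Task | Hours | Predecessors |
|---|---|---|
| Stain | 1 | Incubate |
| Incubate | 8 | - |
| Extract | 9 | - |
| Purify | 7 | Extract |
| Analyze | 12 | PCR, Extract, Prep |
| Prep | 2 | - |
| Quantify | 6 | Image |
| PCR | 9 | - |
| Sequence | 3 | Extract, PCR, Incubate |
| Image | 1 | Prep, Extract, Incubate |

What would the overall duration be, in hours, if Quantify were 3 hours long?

Baseline: Extract→Analyze = 9+12 = 21 → 21 hours.
Quantify is off the critical path — its longest chain is 16 hours, giving 5 of slack.
The critical path is still Extract→Analyze; finish is now 21 hours.

21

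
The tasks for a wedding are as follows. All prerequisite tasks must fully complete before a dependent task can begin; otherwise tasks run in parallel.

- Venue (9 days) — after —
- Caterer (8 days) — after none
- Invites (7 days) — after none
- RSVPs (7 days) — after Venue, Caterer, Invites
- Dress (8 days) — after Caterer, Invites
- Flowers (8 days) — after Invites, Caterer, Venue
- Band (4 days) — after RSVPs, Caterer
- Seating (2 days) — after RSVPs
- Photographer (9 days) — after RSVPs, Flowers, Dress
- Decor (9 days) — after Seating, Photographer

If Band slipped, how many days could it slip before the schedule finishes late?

15

The longest chain is Venue→Flowers→Photographer→Decor = 9+8+9+9 = 35; overall finish 35 days.
Band finishes as early as 20 and must finish by 35.
So Band can slip 35 − 20 = 15 days.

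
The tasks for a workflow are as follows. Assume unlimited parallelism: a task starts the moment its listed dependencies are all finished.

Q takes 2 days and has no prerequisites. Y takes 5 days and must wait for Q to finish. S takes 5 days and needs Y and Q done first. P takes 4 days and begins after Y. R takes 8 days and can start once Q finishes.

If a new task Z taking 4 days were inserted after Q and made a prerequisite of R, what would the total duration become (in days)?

14

Originally the workflow takes 12 days.
With Z inserted, R now waits for max(Q, Z).
New critical path: Q→Z→R = 2+4+8 = 14 ⇒ 14 days.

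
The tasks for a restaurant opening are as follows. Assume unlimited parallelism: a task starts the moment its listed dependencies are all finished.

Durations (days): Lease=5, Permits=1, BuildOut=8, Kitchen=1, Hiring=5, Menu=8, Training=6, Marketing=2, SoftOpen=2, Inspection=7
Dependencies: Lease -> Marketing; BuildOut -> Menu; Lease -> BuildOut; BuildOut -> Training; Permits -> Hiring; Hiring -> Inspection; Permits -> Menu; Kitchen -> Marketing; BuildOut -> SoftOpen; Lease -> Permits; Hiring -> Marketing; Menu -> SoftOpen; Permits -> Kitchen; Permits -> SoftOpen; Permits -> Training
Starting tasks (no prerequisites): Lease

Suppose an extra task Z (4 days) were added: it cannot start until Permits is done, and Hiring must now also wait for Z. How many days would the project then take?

23

Originally the project takes 23 days.
With Z inserted, Hiring now waits for max(Permits, Z).
New critical path: Lease→BuildOut→Menu→SoftOpen = 5+8+8+2 = 23 ⇒ 23 days.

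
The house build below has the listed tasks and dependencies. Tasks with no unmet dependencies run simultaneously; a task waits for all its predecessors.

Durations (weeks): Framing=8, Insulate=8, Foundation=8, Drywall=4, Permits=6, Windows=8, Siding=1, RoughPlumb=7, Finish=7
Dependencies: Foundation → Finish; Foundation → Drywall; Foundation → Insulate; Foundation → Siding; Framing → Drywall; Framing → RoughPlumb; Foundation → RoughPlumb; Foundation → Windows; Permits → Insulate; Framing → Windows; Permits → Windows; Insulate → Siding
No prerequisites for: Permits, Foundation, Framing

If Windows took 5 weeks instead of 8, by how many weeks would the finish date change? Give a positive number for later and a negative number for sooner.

0

As given, the longest chain is Foundation→Insulate→Siding = 8+8+1 = 17, so the finish is 17 weeks.
Windows has 1 week of float (longest path through it is 16).
That remains the longest chain; total 17 weeks.
Change in finish: 17 − 17 = +0 weeks.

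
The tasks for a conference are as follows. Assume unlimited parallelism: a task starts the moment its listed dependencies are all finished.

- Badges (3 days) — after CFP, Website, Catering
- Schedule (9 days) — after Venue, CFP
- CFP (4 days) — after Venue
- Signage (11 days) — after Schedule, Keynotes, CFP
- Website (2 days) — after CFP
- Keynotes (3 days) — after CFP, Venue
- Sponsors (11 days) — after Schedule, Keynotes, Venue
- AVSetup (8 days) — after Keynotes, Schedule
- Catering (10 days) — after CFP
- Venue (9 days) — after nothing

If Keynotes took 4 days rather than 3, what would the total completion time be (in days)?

33

As given, the longest chain is Venue→CFP→Schedule→Sponsors = 9+4+9+11 = 33, so the finish is 33 days.
Keynotes has 6 days of float (longest path through it is 27).
The critical path is still Venue→CFP→Schedule→Sponsors; finish is now 33 days.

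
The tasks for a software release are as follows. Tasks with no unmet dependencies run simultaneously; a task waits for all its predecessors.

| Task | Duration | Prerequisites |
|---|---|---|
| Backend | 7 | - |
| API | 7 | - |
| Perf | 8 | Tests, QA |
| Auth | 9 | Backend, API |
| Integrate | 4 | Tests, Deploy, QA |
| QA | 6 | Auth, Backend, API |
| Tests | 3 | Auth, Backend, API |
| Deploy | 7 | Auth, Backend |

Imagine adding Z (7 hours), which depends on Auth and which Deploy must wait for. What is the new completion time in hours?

34

Originally the project takes 30 hours.
With Z inserted, Deploy now waits for max(Auth, Backend, Z).
New critical path: Backend→Auth→Z→Deploy→Integrate = 7+9+7+7+4 = 34 ⇒ 34 hours.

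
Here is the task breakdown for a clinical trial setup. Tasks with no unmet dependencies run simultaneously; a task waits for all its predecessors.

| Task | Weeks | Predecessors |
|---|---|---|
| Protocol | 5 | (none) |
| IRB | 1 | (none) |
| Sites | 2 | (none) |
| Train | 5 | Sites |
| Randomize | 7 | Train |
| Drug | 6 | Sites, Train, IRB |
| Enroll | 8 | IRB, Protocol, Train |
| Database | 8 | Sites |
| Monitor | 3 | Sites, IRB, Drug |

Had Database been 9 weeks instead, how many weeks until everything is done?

16

Actual critical path: Sites→Train→Drug→Monitor = 2+5+6+3 = 16 ⇒ 16 weeks.
Database has 6 weeks of float (longest path through it is 10).
No other chain overtakes it, so the finish is 16 weeks.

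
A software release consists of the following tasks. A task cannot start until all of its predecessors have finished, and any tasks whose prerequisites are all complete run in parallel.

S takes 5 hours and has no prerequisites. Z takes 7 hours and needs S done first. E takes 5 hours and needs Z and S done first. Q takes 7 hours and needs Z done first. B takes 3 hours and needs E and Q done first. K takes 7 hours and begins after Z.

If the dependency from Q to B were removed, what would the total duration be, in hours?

With the dependency in place, S→Z→Q→B = 5+7+7+3 = 22 sets the finish at 22 hours.
Without Q→B, B's earliest start moves from 19 to 17.
After: S→Z→E→B = 5+7+5+3 = 20 → 20 hours.

20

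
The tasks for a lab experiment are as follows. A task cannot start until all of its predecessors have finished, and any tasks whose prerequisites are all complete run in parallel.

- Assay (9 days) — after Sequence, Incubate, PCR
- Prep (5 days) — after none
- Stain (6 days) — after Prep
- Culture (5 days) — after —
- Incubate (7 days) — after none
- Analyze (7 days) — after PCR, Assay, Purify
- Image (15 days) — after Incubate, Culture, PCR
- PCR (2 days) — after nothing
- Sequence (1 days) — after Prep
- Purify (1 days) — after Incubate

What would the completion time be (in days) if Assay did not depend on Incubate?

22

Before: longest chain Incubate→Assay→Analyze = 7+9+7 = 23, finish 23.
Without Incubate→Assay, Assay's earliest start moves from 7 to 6.
New critical path: Prep→Sequence→Assay→Analyze = 5+1+9+7 = 22 ⇒ 22 days.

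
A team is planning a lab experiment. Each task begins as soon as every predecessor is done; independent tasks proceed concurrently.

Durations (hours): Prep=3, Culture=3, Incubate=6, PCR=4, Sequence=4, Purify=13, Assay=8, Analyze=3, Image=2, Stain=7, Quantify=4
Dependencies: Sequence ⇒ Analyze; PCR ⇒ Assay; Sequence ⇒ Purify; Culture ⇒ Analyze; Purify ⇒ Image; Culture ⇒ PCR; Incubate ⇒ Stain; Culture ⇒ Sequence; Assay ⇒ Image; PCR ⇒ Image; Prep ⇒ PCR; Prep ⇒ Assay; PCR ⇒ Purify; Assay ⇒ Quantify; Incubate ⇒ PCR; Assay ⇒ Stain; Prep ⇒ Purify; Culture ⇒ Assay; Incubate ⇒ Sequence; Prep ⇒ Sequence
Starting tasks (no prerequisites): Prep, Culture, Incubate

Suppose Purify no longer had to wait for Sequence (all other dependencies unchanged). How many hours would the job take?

Before: longest chain Incubate→PCR→Purify→Image = 6+4+13+2 = 25, finish 25.
Dropping Sequence→Purify doesn't change Purify's earliest start (10); another predecessor still binds.
New critical path: Incubate→PCR→Purify→Image = 6+4+13+2 = 25 ⇒ 25 hours.

25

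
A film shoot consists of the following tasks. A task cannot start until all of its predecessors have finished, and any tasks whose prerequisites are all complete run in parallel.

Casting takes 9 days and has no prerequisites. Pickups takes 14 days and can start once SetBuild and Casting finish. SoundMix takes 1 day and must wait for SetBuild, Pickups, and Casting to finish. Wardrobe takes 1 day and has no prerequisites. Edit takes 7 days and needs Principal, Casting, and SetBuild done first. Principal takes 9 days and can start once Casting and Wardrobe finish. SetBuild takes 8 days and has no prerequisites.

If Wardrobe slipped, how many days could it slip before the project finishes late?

Critical path: Casting→Principal→Edit = 9+9+7 = 25, so the finish is 25 days.
Longest path through Wardrobe: 17 days (earliest finish 1, latest finish 9).
Slack of Wardrobe = 8 − 0 = 8 days.

8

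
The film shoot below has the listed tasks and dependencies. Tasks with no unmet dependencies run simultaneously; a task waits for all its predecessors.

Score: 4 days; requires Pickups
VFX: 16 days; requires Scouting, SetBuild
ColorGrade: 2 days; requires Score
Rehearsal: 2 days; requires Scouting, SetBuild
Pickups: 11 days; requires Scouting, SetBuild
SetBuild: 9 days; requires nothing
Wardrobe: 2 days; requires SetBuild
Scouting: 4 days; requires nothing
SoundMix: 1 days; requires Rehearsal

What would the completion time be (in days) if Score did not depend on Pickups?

25

Before: longest chain SetBuild→Pickups→Score→ColorGrade = 9+11+4+2 = 26, finish 26.
Without Pickups→Score, Score's earliest start moves from 20 to 0.
The longest chain is now SetBuild→VFX = 9+16 = 25, so the plan takes 25 days.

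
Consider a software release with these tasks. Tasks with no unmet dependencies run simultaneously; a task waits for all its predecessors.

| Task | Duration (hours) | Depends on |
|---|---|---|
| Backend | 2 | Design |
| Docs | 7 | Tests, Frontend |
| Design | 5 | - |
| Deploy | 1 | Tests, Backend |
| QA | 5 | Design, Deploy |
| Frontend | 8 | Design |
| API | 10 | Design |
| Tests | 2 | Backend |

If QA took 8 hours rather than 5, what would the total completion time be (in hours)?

As given, the longest chain is Design→Frontend→Docs = 5+8+7 = 20, so the finish is 20 hours.
QA is off the critical path — its longest chain is 15 hours, giving 5 of slack.
The critical path is still Design→Frontend→Docs; finish is now 20 hours.

20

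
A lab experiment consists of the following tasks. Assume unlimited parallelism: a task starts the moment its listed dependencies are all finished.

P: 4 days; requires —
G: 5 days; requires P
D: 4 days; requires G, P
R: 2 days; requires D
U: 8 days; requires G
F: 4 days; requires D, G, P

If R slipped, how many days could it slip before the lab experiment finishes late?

P→G→D→F = 4+5+4+4 = 17 sets the makespan at 17 days.
R finishes as early as 15 and must finish by 17.
Float = 17 − 15 = 2.

2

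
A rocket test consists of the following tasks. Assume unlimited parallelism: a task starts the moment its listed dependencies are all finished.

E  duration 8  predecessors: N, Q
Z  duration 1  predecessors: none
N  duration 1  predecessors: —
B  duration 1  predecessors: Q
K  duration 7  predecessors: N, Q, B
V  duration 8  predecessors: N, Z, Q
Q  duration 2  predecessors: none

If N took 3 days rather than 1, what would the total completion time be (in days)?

The binding path is Q→E = 2+8 = 10; finish at 10 days.
N has 1 day of float (longest path through it is 9).
The binding chain switches to N→E = 3+8 = 11; finish 11 days.

11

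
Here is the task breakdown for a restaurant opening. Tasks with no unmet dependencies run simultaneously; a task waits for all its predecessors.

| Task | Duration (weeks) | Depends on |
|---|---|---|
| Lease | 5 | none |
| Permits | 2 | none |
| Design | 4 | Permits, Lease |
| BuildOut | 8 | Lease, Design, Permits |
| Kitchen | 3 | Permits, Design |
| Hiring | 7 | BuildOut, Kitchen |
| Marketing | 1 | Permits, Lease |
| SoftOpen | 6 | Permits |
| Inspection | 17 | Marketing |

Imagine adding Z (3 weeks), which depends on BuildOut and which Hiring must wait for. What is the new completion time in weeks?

27

Originally the project takes 24 weeks.
With Z inserted, Hiring now waits for max(BuildOut, Kitchen, Z).
New critical path: Lease→Design→BuildOut→Z→Hiring = 5+4+8+3+7 = 27 ⇒ 27 weeks.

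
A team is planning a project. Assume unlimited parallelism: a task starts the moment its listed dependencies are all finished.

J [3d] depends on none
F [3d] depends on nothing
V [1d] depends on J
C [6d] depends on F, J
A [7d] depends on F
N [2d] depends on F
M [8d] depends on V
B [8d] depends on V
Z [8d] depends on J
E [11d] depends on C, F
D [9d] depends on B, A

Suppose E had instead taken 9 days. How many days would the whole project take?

The binding path is J→V→B→D = 3+1+8+9 = 21; finish at 21 days.
E has 1 day of float (longest path through it is 20).
No other chain overtakes it, so the finish is 21 days.

21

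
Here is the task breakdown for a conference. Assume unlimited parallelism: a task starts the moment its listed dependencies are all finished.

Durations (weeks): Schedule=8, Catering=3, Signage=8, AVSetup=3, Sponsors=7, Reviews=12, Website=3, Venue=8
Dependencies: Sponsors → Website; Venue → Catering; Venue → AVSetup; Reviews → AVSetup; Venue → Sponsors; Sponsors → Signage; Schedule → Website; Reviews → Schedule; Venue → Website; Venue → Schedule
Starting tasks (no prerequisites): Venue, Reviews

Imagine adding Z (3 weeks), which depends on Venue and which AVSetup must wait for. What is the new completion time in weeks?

23

Originally the schedule takes 23 weeks.
With Z inserted, AVSetup now waits for max(Reviews, Venue, Z).
New critical path: Venue→Sponsors→Signage = 8+7+8 = 23 ⇒ 23 weeks.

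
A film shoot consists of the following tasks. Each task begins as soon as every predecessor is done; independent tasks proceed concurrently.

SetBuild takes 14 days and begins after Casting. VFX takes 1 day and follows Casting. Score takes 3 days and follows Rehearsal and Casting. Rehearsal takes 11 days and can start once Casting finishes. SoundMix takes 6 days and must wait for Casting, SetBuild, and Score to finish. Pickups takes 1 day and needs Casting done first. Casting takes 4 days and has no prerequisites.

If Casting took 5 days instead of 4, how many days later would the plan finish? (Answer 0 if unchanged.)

1

The binding path is Casting→SetBuild→SoundMix = 4+14+6 = 24; finish at 24 days.
Casting is on the critical path; changing it to 5 makes that path 25 days.
The critical path is still Casting→SetBuild→SoundMix; finish is now 25 days.
Change in finish: 25 − 24 = +1 days.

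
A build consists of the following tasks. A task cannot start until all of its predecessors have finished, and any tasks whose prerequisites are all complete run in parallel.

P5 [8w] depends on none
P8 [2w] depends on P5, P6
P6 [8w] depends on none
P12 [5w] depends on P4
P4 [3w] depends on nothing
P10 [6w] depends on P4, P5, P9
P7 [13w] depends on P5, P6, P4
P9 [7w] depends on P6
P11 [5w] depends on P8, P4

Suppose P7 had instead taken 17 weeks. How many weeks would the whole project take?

As given, the longest chain is P5→P7 = 8+13 = 21, so the finish is 21 weeks.
P7 lies on that path, so at 17 weeks the path becomes 25 weeks.
No other chain overtakes it, so the finish is 25 weeks.

25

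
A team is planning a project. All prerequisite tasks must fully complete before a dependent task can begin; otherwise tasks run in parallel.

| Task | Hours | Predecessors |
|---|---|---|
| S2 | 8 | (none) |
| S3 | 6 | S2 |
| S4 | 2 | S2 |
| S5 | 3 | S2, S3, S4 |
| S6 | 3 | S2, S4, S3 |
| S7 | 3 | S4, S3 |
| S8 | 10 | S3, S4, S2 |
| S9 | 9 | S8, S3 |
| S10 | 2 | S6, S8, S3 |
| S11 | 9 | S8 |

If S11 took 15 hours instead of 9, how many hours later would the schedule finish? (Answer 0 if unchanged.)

6

As given, the longest chain is S2→S3→S8→S11 = 8+6+10+9 = 33, so the finish is 33 hours.
S11 is on the critical path; changing it to 15 makes that path 39 hours.
No other chain overtakes it, so the finish is 39 hours.
Change in finish: 39 − 33 = +6 hours.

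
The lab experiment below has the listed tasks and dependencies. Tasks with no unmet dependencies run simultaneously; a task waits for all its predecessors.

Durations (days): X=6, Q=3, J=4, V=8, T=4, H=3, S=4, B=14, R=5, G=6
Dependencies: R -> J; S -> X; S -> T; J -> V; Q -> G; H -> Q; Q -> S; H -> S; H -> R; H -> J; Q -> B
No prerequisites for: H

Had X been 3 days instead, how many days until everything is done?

20

Baseline: H→R→J→V = 3+5+4+8 = 20 → 20 days.
X has 4 days of float (longest path through it is 16).
No other chain overtakes it, so the finish is 20 days.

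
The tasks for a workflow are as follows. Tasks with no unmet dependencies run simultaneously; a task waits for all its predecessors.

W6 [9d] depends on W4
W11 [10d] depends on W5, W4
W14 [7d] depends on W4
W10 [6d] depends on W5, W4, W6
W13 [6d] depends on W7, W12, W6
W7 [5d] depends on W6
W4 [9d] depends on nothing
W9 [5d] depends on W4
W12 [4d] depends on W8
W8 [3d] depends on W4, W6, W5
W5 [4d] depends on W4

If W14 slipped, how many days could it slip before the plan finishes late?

Critical path: W4→W6→W8→W12→W13 = 9+9+3+4+6 = 31, so the finish is 31 days.
W14 finishes as early as 16 and must finish by 31.
Slack of W14 = 24 − 9 = 15 days.

15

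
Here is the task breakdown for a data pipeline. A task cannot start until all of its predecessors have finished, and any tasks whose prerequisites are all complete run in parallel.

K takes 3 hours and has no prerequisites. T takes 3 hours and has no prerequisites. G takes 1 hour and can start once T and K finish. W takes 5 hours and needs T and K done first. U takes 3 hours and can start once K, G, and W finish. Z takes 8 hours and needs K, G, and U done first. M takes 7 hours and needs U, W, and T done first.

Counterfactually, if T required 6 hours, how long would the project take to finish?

22

The binding path is T→W→U→Z = 3+5+3+8 = 19; finish at 19 hours.
T is on the critical path; changing it to 6 makes that path 22 hours.
That remains the longest chain; total 22 hours.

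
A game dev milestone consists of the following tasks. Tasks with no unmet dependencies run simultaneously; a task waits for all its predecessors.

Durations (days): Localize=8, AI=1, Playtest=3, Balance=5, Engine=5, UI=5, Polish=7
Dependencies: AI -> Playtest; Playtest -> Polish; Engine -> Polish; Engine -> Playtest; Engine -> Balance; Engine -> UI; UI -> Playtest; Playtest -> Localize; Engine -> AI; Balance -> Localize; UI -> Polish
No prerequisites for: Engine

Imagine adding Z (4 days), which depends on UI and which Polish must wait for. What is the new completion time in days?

21

Originally the job takes 21 days.
With Z inserted, Polish now waits for max(Playtest, UI, Engine, Z).
New critical path: Engine→UI→Z→Polish = 5+5+4+7 = 21 ⇒ 21 days.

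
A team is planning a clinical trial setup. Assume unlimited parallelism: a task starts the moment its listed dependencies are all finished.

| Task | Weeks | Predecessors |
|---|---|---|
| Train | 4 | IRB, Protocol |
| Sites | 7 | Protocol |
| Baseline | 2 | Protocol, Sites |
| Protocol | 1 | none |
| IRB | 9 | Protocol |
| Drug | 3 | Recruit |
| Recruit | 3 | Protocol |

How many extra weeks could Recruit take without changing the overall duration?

7

Critical path: Protocol→IRB→Train = 1+9+4 = 14, so the finish is 14 weeks.
The longest chain containing Recruit totals 7 weeks.
So Recruit can slip 11 − 4 = 7 weeks.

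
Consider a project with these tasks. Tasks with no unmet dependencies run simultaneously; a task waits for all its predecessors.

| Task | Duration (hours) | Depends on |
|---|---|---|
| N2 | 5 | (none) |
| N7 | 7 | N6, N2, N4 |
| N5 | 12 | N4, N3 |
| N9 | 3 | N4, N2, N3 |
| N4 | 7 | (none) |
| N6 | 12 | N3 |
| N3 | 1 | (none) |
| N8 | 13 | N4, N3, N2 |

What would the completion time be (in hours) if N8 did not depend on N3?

Before: longest chain N3→N6→N7 = 1+12+7 = 20, finish 20.
Dropping N3→N8 doesn't change N8's earliest start (7); another predecessor still binds.
After: N3→N6→N7 = 1+12+7 = 20 → 20 hours.

20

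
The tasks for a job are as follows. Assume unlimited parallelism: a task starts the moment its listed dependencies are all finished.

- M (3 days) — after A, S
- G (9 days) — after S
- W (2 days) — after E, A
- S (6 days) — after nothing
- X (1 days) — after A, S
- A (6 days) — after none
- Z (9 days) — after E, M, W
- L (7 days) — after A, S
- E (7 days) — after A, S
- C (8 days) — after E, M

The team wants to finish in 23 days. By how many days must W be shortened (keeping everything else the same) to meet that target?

1

Current finish: 24 days; target: 23.
W is on every critical path, so each day cut from W cuts the finish by one (this holds down to a finish of 23).
Need 24 − 23 = 1 day off W → W becomes 1 day, finish becomes 23.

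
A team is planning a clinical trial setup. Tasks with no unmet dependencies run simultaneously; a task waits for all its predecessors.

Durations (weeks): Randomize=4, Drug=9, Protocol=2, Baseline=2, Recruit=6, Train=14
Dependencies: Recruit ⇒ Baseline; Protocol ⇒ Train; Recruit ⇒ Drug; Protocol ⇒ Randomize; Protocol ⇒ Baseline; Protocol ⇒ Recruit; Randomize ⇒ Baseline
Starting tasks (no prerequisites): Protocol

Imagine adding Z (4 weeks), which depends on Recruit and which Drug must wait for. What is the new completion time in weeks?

21

Originally the schedule takes 17 weeks.
With Z inserted, Drug now waits for max(Recruit, Z).
New critical path: Protocol→Recruit→Z→Drug = 2+6+4+9 = 21 ⇒ 21 weeks.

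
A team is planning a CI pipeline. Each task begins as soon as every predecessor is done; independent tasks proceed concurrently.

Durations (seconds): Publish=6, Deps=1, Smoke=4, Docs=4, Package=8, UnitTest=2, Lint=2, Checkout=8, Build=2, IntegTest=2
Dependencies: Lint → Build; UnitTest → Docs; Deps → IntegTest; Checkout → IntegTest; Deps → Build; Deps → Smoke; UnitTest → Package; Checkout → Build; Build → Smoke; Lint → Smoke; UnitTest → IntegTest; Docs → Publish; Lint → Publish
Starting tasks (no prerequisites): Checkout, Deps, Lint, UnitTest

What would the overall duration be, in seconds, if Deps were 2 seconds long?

14

Critical path before the change: Checkout→Build→Smoke = 8+2+4 = 14 giving 14 seconds.
The longest path through Deps is only 7 seconds, so Deps has float 7.
That remains the longest chain; total 14 seconds.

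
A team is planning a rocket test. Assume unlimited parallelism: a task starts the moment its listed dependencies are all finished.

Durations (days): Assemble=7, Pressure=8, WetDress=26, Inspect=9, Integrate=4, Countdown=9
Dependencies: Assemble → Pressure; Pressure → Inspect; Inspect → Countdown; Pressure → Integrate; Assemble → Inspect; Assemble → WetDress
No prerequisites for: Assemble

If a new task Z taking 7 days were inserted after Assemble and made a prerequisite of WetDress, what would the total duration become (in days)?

40

Originally the job takes 33 days.
With Z inserted, WetDress now waits for max(Assemble, Z).
New critical path: Assemble→Z→WetDress = 7+7+26 = 40 ⇒ 40 days.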